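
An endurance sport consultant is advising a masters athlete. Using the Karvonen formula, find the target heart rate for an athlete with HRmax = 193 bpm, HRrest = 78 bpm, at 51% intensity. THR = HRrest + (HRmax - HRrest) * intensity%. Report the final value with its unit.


HRR = 193 - 78 = 115
THR = 78 + 115 * 0.51
= 78 + 58.65
= 136.65 bpm

136.65 bpm


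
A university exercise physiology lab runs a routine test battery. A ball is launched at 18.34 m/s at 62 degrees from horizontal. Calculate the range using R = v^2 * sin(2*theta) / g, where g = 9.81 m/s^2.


sin(2 * 62) = sin(124) = 0.829038
v^2 = 18.34^2 = 336.3556
R = 336.3556 * 0.829038 / 9.81
= 28.425 m

28.425 m


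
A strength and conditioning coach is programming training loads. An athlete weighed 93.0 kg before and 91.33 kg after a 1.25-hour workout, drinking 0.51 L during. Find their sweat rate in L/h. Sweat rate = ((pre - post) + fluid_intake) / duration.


Body mass change = 1.67 kg
Total sweat loss = 1.67 + 0.51 = 2.18 L
Rate = 2.18 / 1.25 = 1.744 L/h

1.744 L/h


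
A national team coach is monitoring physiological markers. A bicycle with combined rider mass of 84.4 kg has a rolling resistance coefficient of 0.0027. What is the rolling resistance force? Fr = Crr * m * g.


Fr = 0.0027 * 84.4 * 9.81
= 0.22788 * 9.81
= 2.236 N

2.236 N


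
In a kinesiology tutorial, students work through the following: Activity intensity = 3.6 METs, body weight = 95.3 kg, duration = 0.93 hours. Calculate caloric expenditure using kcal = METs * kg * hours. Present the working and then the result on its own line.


kcal = 3.6 * 95.3 * 0.93
= 343.08 * 0.93
= 319.06 kcal

319.06 kcal


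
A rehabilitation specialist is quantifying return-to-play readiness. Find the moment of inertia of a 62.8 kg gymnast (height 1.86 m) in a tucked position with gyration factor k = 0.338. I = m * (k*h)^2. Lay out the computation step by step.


Radius of gyration = 0.338 * 1.86 = 0.62868 m
I = 62.8 * 0.62868^2
= 62.8 * 0.395239
= 24.821 kg*m^2

24.821 kg*m^2


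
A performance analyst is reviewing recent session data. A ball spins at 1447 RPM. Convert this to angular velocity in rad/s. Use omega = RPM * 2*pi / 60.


omega = 1447 * 2 * pi / 60
= 1447 * 6.28318531 / 60
= 9091.769 / 60
= 151.529 rad/s

151.529 rad/s


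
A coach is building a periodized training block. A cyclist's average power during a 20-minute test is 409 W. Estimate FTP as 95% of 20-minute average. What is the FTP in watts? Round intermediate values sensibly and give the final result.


FTP = 20-min power * 0.95
= 409 * 0.95
= 388.55 W

388.55 W


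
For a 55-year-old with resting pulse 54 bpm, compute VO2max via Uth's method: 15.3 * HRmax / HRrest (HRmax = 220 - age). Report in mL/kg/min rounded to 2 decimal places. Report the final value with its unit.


Step 1: HRmax = 220 - 55 = 165 bpm
Step 2: Ratio = 165 / 54 = 3.0556
Step 3: VO2max = 15.3 * 3.0556 = 46.75 mL/kg/min

46.75 mL/kg/min


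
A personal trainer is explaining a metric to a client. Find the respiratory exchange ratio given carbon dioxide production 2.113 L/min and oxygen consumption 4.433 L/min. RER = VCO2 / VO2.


VCO2 = 2.113 L/min
VO2 = 4.433 L/min
RER = 2.113 / 4.433 = 0.4767

0.4767


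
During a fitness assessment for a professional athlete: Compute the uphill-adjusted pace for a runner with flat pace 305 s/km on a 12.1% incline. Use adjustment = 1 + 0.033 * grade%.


Adjustment factor = 1 + 0.033 * 12.1 = 1.3993
Grade-adjusted pace = 305 * 1.3993 = 426.79 s/km

426.79 s/km


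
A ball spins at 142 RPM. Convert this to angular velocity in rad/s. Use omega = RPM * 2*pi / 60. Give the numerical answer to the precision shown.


omega = 142 * 2 * pi / 60
= 142 * 6.28318531 / 60
= 892.212 / 60
= 14.87 rad/s

14.87 rad/s


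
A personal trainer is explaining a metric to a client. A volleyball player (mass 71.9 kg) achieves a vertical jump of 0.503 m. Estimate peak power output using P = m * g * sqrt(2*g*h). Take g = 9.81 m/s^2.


2 * g * h = 2 * 9.81 * 0.503 = 9.86886
sqrt(9.86886) = 3.141474 m/s
P = 71.9 * 9.81 * 3.141474 = 2215.8 W

2215.8 W


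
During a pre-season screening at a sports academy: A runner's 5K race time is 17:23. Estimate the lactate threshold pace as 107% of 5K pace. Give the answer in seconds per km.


Total race time = 17*60 + 23 = 1043 seconds
5K pace = 1043 / 5 = 208.6 sec/km
LT pace = 208.6 * 1.07 = 223.2 sec/km

223.2 s/km


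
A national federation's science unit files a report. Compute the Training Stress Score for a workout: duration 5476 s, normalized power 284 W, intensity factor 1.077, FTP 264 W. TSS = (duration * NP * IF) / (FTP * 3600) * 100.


Product = 5476 * 284 * 1.077 = 1674933.168
Base = 264 * 3600 = 950400
TSS = 1674933.168 / 950400 * 100 = 176.23

176.23 TSS


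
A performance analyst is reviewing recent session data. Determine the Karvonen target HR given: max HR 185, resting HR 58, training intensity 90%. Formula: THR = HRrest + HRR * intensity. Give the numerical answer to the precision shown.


HRR = HRmax - HRrest = 185 - 58 = 127
THR = 58 + 127 * 0.9
= 172.3 bpm

172.3 bpm


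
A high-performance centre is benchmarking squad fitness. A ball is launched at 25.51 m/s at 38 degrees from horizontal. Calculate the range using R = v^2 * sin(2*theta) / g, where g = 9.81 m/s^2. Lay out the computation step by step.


sin(2 * 38) = sin(76) = 0.970296
v^2 = 25.51^2 = 650.7601
R = 650.7601 * 0.970296 / 9.81
= 64.366 m

64.366 m


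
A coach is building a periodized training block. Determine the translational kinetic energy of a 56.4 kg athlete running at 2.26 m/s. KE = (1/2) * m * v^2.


KE = 0.5 * m * v^2
= 0.5 * 56.4 * 2.26^2
= 0.5 * 56.4 * 5.1076
= 144.03 J

144.03 J


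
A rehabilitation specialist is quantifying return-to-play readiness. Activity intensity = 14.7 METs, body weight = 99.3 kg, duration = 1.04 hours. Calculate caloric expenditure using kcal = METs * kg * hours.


kcal = 14.7 * 99.3 * 1.04
= 1459.71 * 1.04
= 1518.1 kcal

1518.1 kcal


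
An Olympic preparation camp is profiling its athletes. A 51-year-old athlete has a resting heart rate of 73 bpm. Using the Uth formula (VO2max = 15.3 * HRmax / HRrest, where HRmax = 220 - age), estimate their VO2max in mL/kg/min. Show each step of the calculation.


HRmax = 220 - 51 = 169 bpm
Ratio = HRmax / HRrest = 169 / 73 = 2.3151
VO2max = 15.3 * 2.3151 = 35.42 mL/kg/min

35.42 mL/kg/min


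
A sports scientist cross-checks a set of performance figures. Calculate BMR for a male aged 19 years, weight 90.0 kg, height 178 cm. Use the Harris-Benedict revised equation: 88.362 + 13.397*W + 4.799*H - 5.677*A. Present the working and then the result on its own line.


Substituting values:
W term = 13.397 * 90.0 = 1205.73
H term = 4.799 * 178 = 854.222
A term = 5.677 * 19 = 107.863
BMR = 2040.45 kcal/day

2040.45 kcal/day


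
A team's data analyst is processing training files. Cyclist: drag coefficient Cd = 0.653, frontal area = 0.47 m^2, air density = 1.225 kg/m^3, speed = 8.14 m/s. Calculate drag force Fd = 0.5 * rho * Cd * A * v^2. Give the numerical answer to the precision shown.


v^2 = 8.14^2 = 66.2596
Fd = 0.5 * 1.225 * 0.653 * 0.47 * 66.2596
= 12.456 N

12.456 N


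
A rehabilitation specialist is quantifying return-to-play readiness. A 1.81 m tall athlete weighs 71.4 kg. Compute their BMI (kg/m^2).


height^2 = 3.2761 m^2
BMI = 71.4 / 3.2761 = 21.79 kg/m^2

21.79 kg/m^2


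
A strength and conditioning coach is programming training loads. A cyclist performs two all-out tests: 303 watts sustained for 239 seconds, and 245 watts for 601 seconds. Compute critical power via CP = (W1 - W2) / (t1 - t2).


W1 = P1 * t1 = 303 * 239 = 72417 J
W2 = P2 * t2 = 245 * 601 = 147245 J
CP = (72417 - 147245) / (239 - 601)
= 206.71 W

206.71 W


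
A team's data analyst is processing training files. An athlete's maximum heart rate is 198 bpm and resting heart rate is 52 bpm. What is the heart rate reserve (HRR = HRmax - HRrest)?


HRR = HRmax - HRrest
= 198 - 52
= 146 bpm

146 bpm


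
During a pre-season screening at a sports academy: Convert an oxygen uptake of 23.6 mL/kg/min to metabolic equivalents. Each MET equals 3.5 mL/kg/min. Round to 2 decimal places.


One MET = 3.5 mL/kg/min
Number of METs = 23.6 / 3.5
= 6.74 METs

6.74 METs


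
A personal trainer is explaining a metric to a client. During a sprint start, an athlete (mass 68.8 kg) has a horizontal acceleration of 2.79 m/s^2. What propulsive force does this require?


Propulsive force = mass * acceleration
= 68.8 kg * 2.79 m/s^2
= 191.95 N

191.95 N


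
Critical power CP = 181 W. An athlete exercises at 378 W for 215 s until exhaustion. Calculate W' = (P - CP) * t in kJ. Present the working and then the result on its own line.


P - CP = 378 - 181 = 197 W
W' = 197 * 215 = 42355 J
= 42355 / 1000 = 42.355 kJ

42.355 kJ


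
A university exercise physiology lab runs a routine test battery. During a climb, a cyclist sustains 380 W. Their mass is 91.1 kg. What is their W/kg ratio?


Power-to-weight = 380 W / 91.1 kg
= 4.171 W/kg

4.171 W/kg


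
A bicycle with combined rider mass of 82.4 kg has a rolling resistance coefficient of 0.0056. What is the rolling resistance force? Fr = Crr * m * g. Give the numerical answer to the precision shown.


Fr = 0.0056 * 82.4 * 9.81
= 0.46144 * 9.81
= 4.527 N

4.527 N


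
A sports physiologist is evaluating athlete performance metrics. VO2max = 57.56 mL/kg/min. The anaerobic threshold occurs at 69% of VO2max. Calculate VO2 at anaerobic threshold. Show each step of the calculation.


AT fraction = 69 / 100 = 0.69
AT VO2 = 57.56 * 0.69
= 39.72 mL/kg/min

39.72 mL/kg/min


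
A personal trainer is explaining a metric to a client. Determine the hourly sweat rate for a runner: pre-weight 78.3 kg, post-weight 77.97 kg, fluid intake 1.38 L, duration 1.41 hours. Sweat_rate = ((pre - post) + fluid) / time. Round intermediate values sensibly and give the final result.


Mass lost = 78.3 - 77.97 = 0.33 kg
Add fluid consumed: 0.33 + 1.38 = 1.71 L total sweat
Sweat rate = 1.71 / 1.41 = 1.213 L/h

1.213 L/h


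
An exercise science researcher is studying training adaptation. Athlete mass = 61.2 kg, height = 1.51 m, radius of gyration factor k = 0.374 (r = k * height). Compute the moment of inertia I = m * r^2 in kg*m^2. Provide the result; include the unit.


r = k * height = 0.374 * 1.51 = 0.56474 m
r^2 = 0.56474^2 = 0.318931
I = 61.2 * 0.318931 = 19.519 kg*m^2

19.519 kg*m^2


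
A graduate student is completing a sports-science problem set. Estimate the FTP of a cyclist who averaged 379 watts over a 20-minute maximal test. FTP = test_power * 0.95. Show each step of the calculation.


FTP = 379 * 0.95 = 360.05 W

360.05 W


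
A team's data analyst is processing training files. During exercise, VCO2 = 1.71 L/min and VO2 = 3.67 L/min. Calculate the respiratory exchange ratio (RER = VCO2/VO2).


RER = VCO2 / VO2
= 1.71 / 3.67
= 0.4659

0.4659


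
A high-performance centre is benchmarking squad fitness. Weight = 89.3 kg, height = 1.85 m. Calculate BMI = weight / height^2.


height^2 = 1.85^2 = 3.4225
BMI = 89.3 / 3.4225 = 26.09 kg/m^2

26.09 kg/m^2


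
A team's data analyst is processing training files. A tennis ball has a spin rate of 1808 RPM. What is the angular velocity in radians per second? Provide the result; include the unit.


Convert RPM to rad/s: multiply by 2*pi and divide by 60
omega = 1808 * 2 * pi / 60
= 189.333 rad/s

189.333 rad/s


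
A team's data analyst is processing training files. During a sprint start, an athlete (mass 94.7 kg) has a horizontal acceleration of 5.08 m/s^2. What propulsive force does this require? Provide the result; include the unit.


Propulsive force = mass * acceleration
= 94.7 kg * 5.08 m/s^2
= 481.08 N

481.08 N


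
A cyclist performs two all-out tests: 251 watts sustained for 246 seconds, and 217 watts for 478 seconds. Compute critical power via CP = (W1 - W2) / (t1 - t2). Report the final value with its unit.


W1 = P1 * t1 = 251 * 246 = 61746 J
W2 = P2 * t2 = 217 * 478 = 103726 J
CP = (61746 - 103726) / (246 - 478)
= 180.95 W

180.95 W


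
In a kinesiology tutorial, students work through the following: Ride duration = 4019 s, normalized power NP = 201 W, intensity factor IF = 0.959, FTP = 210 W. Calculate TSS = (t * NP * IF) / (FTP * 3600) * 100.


Numerator = 4019 * 201 * 0.959 = 774698.421
Denominator = 210 * 3600 = 756000
TSS = 774698.421 / 756000 * 100
= 102.47

102.47 TSS


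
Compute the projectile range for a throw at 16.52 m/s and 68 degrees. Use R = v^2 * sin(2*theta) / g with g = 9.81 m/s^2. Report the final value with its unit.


Two times the angle = 136 degrees
sin(136) = 0.694658
R = 272.9104 * 0.694658 / 9.81 = 19.325 m

19.325 m


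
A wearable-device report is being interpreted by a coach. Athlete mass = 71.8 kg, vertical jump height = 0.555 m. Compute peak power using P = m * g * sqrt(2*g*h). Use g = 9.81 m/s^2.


sqrt(2 * 9.81 * 0.555) = sqrt(10.8891) = 3.299864 m/s
P = 71.8 * 9.81 * 3.299864
= 2324.29 W

2324.29 W


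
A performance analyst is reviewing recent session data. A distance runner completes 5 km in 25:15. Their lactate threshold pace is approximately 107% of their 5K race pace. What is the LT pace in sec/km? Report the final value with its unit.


Convert to seconds: 25 min 15 s = 1515 s
Pace per km = 1515 / 5 = 303.0 s/km
LT pace = 303.0 * 1.07 = 324.21 s/km

324.21 s/km


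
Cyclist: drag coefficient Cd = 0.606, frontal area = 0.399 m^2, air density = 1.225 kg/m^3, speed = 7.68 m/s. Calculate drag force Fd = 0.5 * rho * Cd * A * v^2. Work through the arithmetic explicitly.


v^2 = 7.68^2 = 58.9824
Fd = 0.5 * 1.225 * 0.606 * 0.399 * 58.9824
= 8.735 N

8.735 N


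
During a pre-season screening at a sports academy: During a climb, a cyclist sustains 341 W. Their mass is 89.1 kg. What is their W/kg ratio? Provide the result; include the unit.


Power-to-weight = 341 W / 89.1 kg
= 3.827 W/kg

3.827 W/kg


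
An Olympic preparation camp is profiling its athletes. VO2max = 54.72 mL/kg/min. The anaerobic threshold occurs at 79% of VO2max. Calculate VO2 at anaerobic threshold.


AT fraction = 79 / 100 = 0.79
AT VO2 = 54.72 * 0.79
= 43.23 mL/kg/min

43.23 mL/kg/min


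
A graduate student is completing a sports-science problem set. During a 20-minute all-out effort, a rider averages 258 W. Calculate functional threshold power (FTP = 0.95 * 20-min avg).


FTP = 0.95 * 258
= 245.1 W

245.1 W


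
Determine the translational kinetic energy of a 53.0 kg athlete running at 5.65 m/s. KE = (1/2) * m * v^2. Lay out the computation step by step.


KE = 0.5 * m * v^2
= 0.5 * 53.0 * 5.65^2
= 0.5 * 53.0 * 31.9225
= 845.95 J

845.95 J


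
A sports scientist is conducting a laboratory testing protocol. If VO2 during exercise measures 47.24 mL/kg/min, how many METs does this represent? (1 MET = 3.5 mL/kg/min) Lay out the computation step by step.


METs = VO2 / 3.5 = 47.24 / 3.5 = 13.5

13.5 METs


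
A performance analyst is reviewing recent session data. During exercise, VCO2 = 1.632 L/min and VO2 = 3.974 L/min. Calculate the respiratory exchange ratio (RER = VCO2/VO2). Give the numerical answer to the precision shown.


RER = VCO2 / VO2
= 1.632 / 3.974
= 0.4107

0.4107


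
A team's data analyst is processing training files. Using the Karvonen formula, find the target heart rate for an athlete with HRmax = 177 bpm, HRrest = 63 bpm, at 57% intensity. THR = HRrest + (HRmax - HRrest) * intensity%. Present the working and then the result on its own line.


HRR = 177 - 63 = 114
THR = 63 + 114 * 0.57
= 63 + 64.98
= 127.98 bpm

127.98 bpm


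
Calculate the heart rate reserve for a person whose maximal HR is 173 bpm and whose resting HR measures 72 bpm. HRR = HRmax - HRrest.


HRmax = 173 bpm
HRrest = 72 bpm
HRR = 173 - 72 = 101 bpm

101 bpm


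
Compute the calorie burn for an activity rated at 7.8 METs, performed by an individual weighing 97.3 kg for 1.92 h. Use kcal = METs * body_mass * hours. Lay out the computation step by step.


Product of METs and mass = 7.8 * 97.3 = 758.94
Total kcal = 758.94 * 1.92 = 1457.16 kcal

1457.16 kcal


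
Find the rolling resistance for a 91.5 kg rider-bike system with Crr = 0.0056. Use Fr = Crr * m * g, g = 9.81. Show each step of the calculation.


m * g = 91.5 * 9.81 = 897.615 N
Fr = 0.0056 * 897.615 = 5.027 N

5.027 N


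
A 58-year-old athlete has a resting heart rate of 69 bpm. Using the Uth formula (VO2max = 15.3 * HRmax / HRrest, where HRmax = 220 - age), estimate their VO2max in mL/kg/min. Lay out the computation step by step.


HRmax = 220 - 58 = 162 bpm
Ratio = HRmax / HRrest = 162 / 69 = 2.3478
VO2max = 15.3 * 2.3478 = 35.92 mL/kg/min

35.92 mL/kg/min


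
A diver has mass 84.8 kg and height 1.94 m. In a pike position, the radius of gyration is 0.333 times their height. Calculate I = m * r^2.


r = 0.333 * 1.94 = 0.64602 m
I = m * r^2 = 84.8 * 0.417342 = 35.391 kg*m^2

35.391 kg*m^2


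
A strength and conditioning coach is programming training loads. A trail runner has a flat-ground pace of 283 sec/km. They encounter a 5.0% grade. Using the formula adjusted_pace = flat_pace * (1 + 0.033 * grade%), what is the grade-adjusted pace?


Grade factor = 1 + 0.033 * 5.0 = 1.165
Adjusted = 283 * 1.165 = 329.7 sec/km

329.7 s/km


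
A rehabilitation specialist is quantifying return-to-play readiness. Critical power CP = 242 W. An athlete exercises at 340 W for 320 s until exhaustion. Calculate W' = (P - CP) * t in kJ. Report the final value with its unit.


P - CP = 340 - 242 = 98 W
W' = 98 * 320 = 31360 J
= 31360 / 1000 = 31.36 kJ

31.36 kJ


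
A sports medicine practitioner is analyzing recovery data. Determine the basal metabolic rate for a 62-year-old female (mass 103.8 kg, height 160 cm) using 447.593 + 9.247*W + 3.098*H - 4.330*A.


BMR = 447.593 + 9.247*103.8 + 3.098*160 - 4.330*62
= 1634.65 kcal/day

1634.65 kcal/day


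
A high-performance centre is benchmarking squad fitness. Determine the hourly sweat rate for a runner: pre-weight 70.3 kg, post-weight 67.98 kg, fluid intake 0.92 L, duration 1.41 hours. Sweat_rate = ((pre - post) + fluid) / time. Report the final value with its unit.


Mass lost = 70.3 - 67.98 = 2.32 kg
Add fluid consumed: 2.32 + 0.92 = 3.24 L total sweat
Sweat rate = 3.24 / 1.41 = 2.298 L/h

2.298 L/h


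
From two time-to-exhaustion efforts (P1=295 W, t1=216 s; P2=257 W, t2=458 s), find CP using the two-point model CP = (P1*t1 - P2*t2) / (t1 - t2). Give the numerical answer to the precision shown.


Work in trial 1 = 63720 J
Work in trial 2 = 117706 J
Delta work = -53986 J
Delta time = -242 s
CP = -53986 / -242 = 223.08 W

223.08 W


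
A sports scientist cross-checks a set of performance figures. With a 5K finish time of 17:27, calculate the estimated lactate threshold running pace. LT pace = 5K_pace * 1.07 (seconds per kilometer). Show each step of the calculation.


Race duration = 1047 s for 5 km
Average pace = 1047 / 5 = 209.4 s/km
LT pace = 209.4 * 1.07
= 224.06 s/km

224.06 s/km


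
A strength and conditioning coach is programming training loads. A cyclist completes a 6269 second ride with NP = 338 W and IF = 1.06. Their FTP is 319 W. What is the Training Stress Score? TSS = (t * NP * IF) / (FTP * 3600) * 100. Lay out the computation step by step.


t * NP * IF = 6269 * 338 * 1.06 = 2246057.32
FTP * 3600 = 1148400
TSS = (2246057.32 / 1148400) * 100 = 195.58

195.58 TSS


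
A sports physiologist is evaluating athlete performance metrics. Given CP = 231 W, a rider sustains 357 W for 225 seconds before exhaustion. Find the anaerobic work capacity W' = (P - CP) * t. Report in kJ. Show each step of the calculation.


Excess power = 357 - 231 = 126 W
Work above CP = 126 * 225 = 28350 J
W' = 28.35 kJ

28.35 kJ


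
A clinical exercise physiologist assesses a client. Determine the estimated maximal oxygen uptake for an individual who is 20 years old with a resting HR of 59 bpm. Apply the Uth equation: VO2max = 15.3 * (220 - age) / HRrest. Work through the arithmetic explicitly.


HRmax = 220 - 20 = 200
VO2max = 15.3 * (200 / 59)
= 15.3 * 3.3898
= 51.86 mL/kg/min

51.86 mL/kg/min


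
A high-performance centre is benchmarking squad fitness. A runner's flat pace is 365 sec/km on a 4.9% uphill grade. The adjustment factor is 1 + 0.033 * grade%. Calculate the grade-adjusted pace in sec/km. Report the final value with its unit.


Factor = 1 + 0.033 * 4.9 = 1.1617
Adjusted pace = 365 * 1.1617
= 424.02 sec/km

424.02 s/km


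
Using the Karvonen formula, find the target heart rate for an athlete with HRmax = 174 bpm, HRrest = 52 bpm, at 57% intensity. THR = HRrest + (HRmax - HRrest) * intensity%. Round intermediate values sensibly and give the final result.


HRR = 174 - 52 = 122
THR = 52 + 122 * 0.57
= 52 + 69.54
= 121.54 bpm

121.54 bpm


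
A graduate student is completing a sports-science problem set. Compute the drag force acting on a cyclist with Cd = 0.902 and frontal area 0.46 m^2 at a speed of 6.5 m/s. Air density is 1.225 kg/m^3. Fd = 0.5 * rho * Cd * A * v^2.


Step 1: v^2 = 42.25
Step 2: Fd = 0.5 * 1.225 * 0.902 * 0.46 * 42.25
= 10.737 N

10.737 N


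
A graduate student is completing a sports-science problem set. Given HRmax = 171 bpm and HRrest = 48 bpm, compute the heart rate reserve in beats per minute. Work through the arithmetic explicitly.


Heart rate reserve = maximum HR minus resting HR
HRR = 171 - 48 = 123 bpm

123 bpm


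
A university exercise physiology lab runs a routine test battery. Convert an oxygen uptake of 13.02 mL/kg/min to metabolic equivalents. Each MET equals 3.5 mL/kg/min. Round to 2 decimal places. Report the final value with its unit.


One MET = 3.5 mL/kg/min
Number of METs = 13.02 / 3.5
= 3.72 METs

3.72 METs


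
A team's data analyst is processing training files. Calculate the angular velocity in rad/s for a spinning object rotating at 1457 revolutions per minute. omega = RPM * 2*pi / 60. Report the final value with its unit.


omega = RPM * 2*pi / 60
= 1457 * 6.28318531 / 60
= 152.577 rad/s

152.577 rad/s


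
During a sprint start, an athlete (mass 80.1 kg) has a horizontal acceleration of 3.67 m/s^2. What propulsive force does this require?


Propulsive force = mass * acceleration
= 80.1 kg * 3.67 m/s^2
= 293.97 N

293.97 N


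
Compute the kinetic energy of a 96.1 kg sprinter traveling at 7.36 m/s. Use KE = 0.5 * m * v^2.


Velocity squared = 54.1696
KE = 0.5 * 96.1 * 54.1696 = 2602.85 J

2602.85 J


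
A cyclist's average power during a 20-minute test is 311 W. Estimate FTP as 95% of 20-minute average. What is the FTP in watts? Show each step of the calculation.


FTP = 20-min power * 0.95
= 311 * 0.95
= 295.45 W

295.45 W


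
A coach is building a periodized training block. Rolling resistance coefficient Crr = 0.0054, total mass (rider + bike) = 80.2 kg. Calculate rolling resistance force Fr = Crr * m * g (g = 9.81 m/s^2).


Fr = Crr * m * g
= 0.0054 * 80.2 * 9.81
= 4.249 N

4.249 N


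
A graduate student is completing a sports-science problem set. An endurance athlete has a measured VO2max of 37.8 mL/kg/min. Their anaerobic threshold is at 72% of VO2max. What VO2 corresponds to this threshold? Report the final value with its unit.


Anaerobic threshold VO2 = VO2max * 72%
= 37.8 * 0.72
= 27.22 mL/kg/min

27.22 mL/kg/min


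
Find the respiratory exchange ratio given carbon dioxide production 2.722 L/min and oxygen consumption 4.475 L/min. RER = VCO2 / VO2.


VCO2 = 2.722 L/min
VO2 = 4.475 L/min
RER = 2.722 / 4.475 = 0.6083

0.6083


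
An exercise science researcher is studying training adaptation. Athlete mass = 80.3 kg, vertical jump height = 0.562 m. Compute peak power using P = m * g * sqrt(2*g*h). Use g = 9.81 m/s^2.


sqrt(2 * 9.81 * 0.562) = sqrt(11.02644) = 3.320608 m/s
P = 80.3 * 9.81 * 3.320608
= 2615.79 W

2615.79 W


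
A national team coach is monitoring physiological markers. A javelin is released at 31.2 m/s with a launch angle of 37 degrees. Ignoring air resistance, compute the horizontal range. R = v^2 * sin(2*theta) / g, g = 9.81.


Launch speed squared = 973.44
sin(2 * 37 deg) = 0.961262
Range = 973.44 * 0.961262 / 9.81
= 95.385 m

95.385 m


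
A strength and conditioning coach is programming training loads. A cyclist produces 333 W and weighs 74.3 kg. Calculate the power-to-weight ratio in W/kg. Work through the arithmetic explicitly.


P/W = power / mass
= 333 / 74.3
= 4.482 W/kg

4.482 W/kg


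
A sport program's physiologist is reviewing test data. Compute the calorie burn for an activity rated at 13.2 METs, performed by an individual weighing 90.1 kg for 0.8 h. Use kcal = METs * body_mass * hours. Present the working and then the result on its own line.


Product of METs and mass = 13.2 * 90.1 = 1189.32
Total kcal = 1189.32 * 0.8 = 951.46 kcal

951.46 kcal


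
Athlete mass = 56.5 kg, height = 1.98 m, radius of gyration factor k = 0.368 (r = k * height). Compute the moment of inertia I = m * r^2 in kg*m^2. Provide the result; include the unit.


r = k * height = 0.368 * 1.98 = 0.72864 m
r^2 = 0.72864^2 = 0.530916
I = 56.5 * 0.530916 = 29.997 kg*m^2

29.997 kg*m^2


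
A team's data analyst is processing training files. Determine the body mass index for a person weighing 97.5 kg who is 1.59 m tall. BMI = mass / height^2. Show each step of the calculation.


BMI = mass / height^2
= 97.5 / 1.59^2
= 97.5 / 2.5281
= 38.57 kg/m^2

38.57 kg/m^2


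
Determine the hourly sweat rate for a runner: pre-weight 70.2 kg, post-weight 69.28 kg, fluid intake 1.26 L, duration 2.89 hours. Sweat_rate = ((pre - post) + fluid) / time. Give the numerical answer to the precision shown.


Mass lost = 70.2 - 69.28 = 0.92 kg
Add fluid consumed: 0.92 + 1.26 = 2.18 L total sweat
Sweat rate = 2.18 / 2.89 = 0.754 L/h

0.754 L/h


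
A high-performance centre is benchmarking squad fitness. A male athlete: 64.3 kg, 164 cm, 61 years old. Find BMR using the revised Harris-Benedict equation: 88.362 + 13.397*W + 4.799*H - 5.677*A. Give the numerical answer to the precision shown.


Intercept = 88.362
Weight contribution = 13.397 * 64.3 = 861.4271
Height contribution = 4.799 * 164 = 787.036
Age contribution = 5.677 * 61 = 346.297
BMR = 88.362 + 861.4271 + 787.036 - 346.297
= 1390.53 kcal/day

1390.53 kcal/day


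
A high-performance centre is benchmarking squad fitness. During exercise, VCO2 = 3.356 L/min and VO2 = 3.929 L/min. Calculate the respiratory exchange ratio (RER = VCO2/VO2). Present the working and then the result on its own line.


RER = VCO2 / VO2
= 3.356 / 3.929
= 0.8542

0.8542


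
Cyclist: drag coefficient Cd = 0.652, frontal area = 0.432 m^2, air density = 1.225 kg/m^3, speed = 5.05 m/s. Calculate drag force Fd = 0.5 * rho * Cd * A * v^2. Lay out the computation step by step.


v^2 = 5.05^2 = 25.5025
Fd = 0.5 * 1.225 * 0.652 * 0.432 * 25.5025
= 4.4 N

4.4 N


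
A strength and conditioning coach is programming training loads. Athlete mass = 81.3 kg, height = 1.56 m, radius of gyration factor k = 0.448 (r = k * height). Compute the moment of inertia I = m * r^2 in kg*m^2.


r = k * height = 0.448 * 1.56 = 0.69888 m
r^2 = 0.69888^2 = 0.488433
I = 81.3 * 0.488433 = 39.71 kg*m^2

39.71 kg*m^2


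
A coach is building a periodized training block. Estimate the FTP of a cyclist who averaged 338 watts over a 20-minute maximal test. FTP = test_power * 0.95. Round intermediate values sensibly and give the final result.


FTP = 338 * 0.95 = 321.1 W

321.1 W


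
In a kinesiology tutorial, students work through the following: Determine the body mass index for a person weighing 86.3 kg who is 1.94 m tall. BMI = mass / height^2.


BMI = mass / height^2
= 86.3 / 1.94^2
= 86.3 / 3.7636
= 22.93 kg/m^2

22.93 kg/m^2


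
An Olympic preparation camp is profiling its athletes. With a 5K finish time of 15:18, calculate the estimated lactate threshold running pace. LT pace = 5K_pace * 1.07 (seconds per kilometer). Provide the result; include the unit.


Race duration = 918 s for 5 km
Average pace = 918 / 5 = 183.6 s/km
LT pace = 183.6 * 1.07
= 196.45 s/km

196.45 s/km


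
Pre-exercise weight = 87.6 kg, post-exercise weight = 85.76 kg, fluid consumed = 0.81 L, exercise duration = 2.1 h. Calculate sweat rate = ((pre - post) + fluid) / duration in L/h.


Weight loss = 87.6 - 85.76 = 1.84 kg (approx L)
Total sweat = 1.84 + 0.81 = 2.65 L
Sweat rate = 2.65 / 2.1 = 1.262 L/h

1.262 L/h


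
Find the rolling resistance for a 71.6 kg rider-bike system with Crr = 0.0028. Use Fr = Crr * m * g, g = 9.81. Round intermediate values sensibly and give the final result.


m * g = 71.6 * 9.81 = 702.396 N
Fr = 0.0028 * 702.396 = 1.967 N

1.967 N


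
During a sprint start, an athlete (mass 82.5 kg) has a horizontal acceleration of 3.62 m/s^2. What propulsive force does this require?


Propulsive force = mass * acceleration
= 82.5 kg * 3.62 m/s^2
= 298.65 N

298.65 N


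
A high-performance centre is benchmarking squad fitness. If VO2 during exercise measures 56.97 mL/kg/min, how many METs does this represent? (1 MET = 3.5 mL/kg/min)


METs = VO2 / 3.5 = 56.97 / 3.5 = 16.28

16.28 METs


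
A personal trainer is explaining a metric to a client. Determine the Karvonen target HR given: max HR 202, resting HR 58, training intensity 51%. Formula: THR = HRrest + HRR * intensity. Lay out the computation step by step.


HRR = HRmax - HRrest = 202 - 58 = 144
THR = 58 + 144 * 0.51
= 131.44 bpm

131.44 bpm


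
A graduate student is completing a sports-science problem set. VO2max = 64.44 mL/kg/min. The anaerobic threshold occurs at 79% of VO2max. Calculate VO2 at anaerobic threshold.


AT fraction = 79 / 100 = 0.79
AT VO2 = 64.44 * 0.79
= 50.91 mL/kg/min

50.91 mL/kg/min


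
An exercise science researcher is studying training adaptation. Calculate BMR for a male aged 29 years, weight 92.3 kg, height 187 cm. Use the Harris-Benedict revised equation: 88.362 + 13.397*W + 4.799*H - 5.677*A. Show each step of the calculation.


Substituting values:
W term = 13.397 * 92.3 = 1236.5431
H term = 4.799 * 187 = 897.413
A term = 5.677 * 29 = 164.633
BMR = 2057.69 kcal/day

2057.69 kcal/day


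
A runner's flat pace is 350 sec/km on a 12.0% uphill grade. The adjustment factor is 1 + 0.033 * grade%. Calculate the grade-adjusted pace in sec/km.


Factor = 1 + 0.033 * 12.0 = 1.396
Adjusted pace = 350 * 1.396
= 488.6 sec/km

488.6 s/km


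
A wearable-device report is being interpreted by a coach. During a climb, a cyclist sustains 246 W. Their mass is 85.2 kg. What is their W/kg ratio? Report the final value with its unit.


Power-to-weight = 246 W / 85.2 kg
= 2.887 W/kg

2.887 W/kg


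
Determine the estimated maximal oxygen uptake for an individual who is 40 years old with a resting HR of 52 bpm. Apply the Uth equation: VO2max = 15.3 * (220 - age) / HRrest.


HRmax = 220 - 40 = 180
VO2max = 15.3 * (180 / 52)
= 15.3 * 3.4615
= 52.96 mL/kg/min

52.96 mL/kg/min


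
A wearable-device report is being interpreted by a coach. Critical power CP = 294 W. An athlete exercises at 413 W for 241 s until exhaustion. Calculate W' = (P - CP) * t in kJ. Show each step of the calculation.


P - CP = 413 - 294 = 119 W
W' = 119 * 241 = 28679 J
= 28679 / 1000 = 28.679 kJ

28.679 kJ


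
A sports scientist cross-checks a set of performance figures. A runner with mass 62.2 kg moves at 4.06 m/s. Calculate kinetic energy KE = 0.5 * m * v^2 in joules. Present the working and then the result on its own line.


v^2 = 4.06^2 = 16.4836
KE = 0.5 * 62.2 * 16.4836
= 512.64 J

512.64 J


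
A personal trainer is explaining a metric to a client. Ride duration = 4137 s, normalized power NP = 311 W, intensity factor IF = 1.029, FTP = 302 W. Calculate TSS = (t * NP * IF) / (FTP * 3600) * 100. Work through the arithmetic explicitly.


Numerator = 4137 * 311 * 1.029 = 1323918.603
Denominator = 302 * 3600 = 1087200
TSS = 1323918.603 / 1087200 * 100
= 121.77

121.77 TSS


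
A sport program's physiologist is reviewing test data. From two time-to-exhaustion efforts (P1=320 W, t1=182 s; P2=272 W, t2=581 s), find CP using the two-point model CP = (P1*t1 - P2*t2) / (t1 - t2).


Work in trial 1 = 58240 J
Work in trial 2 = 158032 J
Delta work = -99792 J
Delta time = -399 s
CP = -99792 / -399 = 250.11 W

250.11 W


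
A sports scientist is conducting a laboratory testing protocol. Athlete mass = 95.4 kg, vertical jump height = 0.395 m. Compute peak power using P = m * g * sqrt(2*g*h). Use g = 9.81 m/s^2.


sqrt(2 * 9.81 * 0.395) = sqrt(7.7499) = 2.783864 m/s
P = 95.4 * 9.81 * 2.783864
= 2605.35 W

2605.35 W


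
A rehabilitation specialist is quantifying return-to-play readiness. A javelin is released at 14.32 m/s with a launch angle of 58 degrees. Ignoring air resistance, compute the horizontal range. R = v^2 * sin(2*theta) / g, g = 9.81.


Launch speed squared = 205.0624
sin(2 * 58 deg) = 0.898794
Range = 205.0624 * 0.898794 / 9.81
= 18.788 m

18.788 m


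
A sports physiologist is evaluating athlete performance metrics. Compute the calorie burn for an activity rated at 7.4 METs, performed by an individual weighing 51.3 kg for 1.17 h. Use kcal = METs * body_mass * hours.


Product of METs and mass = 7.4 * 51.3 = 379.62
Total kcal = 379.62 * 1.17 = 444.16 kcal

444.16 kcal


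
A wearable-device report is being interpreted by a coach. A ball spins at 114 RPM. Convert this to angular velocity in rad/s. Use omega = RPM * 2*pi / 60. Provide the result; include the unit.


omega = 114 * 2 * pi / 60
= 114 * 6.28318531 / 60
= 716.283 / 60
= 11.938 rad/s

11.938 rad/s


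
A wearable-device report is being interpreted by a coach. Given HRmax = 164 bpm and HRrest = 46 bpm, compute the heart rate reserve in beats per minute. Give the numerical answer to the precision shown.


Heart rate reserve = maximum HR minus resting HR
HRR = 164 - 46 = 118 bpm

118 bpm


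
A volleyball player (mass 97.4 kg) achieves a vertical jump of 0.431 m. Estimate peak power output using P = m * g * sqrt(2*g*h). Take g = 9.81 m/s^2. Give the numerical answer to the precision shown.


2 * g * h = 2 * 9.81 * 0.431 = 8.45622
sqrt(8.45622) = 2.907958 m/s
P = 97.4 * 9.81 * 2.907958 = 2778.54 W

2778.54 W


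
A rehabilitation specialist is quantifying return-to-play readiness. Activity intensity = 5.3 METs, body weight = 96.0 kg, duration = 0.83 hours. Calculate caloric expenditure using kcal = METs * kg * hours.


kcal = 5.3 * 96.0 * 0.83
= 508.8 * 0.83
= 422.3 kcal

422.3 kcal


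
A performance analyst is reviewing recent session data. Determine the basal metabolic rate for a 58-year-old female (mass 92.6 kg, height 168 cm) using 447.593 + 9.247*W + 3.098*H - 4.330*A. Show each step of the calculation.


BMR = 447.593 + 9.247*92.6 + 3.098*168 - 4.330*58
= 1573.19 kcal/day

1573.19 kcal/day


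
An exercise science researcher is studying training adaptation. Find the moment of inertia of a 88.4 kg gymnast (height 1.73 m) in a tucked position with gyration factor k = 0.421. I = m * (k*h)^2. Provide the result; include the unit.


Radius of gyration = 0.421 * 1.73 = 0.72833 m
I = 88.4 * 0.72833^2
= 88.4 * 0.530465
= 46.893 kg*m^2

46.893 kg*m^2


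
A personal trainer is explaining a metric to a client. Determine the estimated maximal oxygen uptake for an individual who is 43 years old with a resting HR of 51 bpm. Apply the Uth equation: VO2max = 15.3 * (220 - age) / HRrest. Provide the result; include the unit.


HRmax = 220 - 43 = 177
VO2max = 15.3 * (177 / 51)
= 15.3 * 3.4706
= 53.1 mL/kg/min

53.1 mL/kg/min


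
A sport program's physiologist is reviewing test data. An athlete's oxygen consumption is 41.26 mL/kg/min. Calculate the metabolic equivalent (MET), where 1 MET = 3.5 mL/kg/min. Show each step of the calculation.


MET = VO2 / 3.5
= 41.26 / 3.5
= 11.79 METs

11.79 METs


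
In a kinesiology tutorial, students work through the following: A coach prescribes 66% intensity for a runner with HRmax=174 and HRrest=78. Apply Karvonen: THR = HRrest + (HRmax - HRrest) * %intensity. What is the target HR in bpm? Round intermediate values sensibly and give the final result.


Heart rate reserve = 174 - 78 = 96
Intensity fraction = 66 / 100 = 0.66
THR = 78 + 96 * 0.66 = 141.36 bpm

141.36 bpm


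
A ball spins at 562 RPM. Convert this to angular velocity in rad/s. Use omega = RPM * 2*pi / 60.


omega = 562 * 2 * pi / 60
= 562 * 6.28318531 / 60
= 3531.15 / 60
= 58.853 rad/s

58.853 rad/s


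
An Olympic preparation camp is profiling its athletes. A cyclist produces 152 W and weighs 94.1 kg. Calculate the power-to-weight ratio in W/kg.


P/W = power / mass
= 152 / 94.1
= 1.615 W/kg

1.615 W/kg


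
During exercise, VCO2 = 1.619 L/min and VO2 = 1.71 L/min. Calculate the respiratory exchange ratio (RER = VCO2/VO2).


RER = VCO2 / VO2
= 1.619 / 1.71
= 0.9468

0.9468


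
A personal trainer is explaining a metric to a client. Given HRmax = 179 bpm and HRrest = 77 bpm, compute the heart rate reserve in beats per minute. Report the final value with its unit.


Heart rate reserve = maximum HR minus resting HR
HRR = 179 - 77 = 102 bpm

102 bpm


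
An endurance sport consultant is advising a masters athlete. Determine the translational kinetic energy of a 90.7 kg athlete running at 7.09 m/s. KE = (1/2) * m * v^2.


KE = 0.5 * m * v^2
= 0.5 * 90.7 * 7.09^2
= 0.5 * 90.7 * 50.2681
= 2279.66 J

2279.66 J


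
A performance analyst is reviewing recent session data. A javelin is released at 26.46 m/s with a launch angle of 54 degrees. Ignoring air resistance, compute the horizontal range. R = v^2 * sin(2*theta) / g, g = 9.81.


Launch speed squared = 700.1316
sin(2 * 54 deg) = 0.951057
Range = 700.1316 * 0.951057 / 9.81
= 67.876 m

67.876 m


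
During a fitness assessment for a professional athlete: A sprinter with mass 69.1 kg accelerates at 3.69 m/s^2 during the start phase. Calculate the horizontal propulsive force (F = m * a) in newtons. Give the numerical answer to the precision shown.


F = m * a
= 69.1 * 3.69
= 254.98 N

254.98 N


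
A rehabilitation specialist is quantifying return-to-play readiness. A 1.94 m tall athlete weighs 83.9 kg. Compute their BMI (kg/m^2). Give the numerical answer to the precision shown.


height^2 = 3.7636 m^2
BMI = 83.9 / 3.7636 = 22.29 kg/m^2

22.29 kg/m^2


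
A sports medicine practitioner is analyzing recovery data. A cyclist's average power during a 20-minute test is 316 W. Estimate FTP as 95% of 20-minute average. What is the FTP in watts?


FTP = 20-min power * 0.95
= 316 * 0.95
= 300.2 W

300.2 W


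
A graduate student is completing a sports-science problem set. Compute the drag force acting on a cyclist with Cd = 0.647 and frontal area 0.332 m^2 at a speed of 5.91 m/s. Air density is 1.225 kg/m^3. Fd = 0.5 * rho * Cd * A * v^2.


Step 1: v^2 = 34.9281
Step 2: Fd = 0.5 * 1.225 * 0.647 * 0.332 * 34.9281
= 4.595 N

4.595 N


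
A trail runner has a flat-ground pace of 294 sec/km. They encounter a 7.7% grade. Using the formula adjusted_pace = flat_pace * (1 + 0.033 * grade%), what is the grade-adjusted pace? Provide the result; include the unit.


Grade factor = 1 + 0.033 * 7.7 = 1.2541
Adjusted = 294 * 1.2541 = 368.71 sec/km

368.71 s/km


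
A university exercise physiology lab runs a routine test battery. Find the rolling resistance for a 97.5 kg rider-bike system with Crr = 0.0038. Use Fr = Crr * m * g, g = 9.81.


m * g = 97.5 * 9.81 = 956.475 N
Fr = 0.0038 * 956.475 = 3.635 N

3.635 N


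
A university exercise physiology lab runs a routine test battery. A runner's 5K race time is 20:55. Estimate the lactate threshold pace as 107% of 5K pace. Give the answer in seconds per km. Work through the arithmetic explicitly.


Total race time = 20*60 + 55 = 1255 seconds
5K pace = 1255 / 5 = 251.0 sec/km
LT pace = 251.0 * 1.07 = 268.57 sec/km

268.57 s/km
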